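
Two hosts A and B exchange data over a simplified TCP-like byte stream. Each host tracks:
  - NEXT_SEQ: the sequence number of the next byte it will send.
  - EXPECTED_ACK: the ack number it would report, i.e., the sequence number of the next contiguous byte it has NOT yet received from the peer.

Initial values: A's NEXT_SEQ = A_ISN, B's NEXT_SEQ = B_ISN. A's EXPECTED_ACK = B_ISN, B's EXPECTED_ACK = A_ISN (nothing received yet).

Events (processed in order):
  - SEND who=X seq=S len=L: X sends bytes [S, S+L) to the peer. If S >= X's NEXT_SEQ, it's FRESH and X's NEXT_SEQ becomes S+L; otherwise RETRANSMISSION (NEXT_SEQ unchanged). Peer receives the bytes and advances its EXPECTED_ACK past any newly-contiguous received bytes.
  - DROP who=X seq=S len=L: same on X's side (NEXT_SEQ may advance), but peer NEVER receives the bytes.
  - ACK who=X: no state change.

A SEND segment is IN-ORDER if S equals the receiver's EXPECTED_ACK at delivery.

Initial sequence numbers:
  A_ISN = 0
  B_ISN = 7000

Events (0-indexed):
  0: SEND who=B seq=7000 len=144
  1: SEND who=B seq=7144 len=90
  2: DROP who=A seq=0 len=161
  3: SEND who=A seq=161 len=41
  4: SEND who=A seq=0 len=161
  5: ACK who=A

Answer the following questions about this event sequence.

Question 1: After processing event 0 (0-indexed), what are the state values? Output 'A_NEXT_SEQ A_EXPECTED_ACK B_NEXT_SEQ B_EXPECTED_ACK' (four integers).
After event 0: A_seq=0 A_ack=7144 B_seq=7144 B_ack=0

0 7144 7144 0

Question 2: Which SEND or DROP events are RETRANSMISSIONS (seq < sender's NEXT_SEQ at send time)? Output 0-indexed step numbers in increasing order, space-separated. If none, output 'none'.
Step 0: SEND seq=7000 -> fresh
Step 1: SEND seq=7144 -> fresh
Step 2: DROP seq=0 -> fresh
Step 3: SEND seq=161 -> fresh
Step 4: SEND seq=0 -> retransmit

Answer: 4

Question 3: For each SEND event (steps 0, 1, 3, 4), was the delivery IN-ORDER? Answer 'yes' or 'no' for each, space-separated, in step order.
Step 0: SEND seq=7000 -> in-order
Step 1: SEND seq=7144 -> in-order
Step 3: SEND seq=161 -> out-of-order
Step 4: SEND seq=0 -> in-order

Answer: yes yes no yes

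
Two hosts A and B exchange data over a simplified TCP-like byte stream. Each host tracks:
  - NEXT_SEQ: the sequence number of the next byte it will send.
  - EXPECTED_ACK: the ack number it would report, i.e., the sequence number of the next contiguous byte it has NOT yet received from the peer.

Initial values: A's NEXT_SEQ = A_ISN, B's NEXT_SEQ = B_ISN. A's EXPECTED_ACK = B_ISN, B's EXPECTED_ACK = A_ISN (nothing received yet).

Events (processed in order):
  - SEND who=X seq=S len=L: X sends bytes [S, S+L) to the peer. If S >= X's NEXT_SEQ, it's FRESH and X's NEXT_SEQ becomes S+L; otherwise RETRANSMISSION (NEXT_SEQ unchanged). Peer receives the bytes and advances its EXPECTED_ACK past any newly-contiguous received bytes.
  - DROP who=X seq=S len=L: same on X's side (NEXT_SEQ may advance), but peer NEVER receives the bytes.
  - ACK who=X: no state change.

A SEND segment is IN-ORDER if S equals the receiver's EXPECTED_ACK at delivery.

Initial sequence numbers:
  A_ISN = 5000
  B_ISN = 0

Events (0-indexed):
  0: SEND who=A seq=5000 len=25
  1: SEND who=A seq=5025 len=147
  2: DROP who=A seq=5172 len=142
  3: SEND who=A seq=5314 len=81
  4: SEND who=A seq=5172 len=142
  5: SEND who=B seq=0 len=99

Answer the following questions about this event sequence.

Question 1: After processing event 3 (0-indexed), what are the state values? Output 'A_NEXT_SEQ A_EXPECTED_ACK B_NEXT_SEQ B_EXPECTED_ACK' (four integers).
After event 0: A_seq=5025 A_ack=0 B_seq=0 B_ack=5025
After event 1: A_seq=5172 A_ack=0 B_seq=0 B_ack=5172
After event 2: A_seq=5314 A_ack=0 B_seq=0 B_ack=5172
After event 3: A_seq=5395 A_ack=0 B_seq=0 B_ack=5172

5395 0 0 5172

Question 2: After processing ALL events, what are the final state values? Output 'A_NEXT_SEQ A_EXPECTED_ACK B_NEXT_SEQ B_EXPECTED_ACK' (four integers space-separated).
After event 0: A_seq=5025 A_ack=0 B_seq=0 B_ack=5025
After event 1: A_seq=5172 A_ack=0 B_seq=0 B_ack=5172
After event 2: A_seq=5314 A_ack=0 B_seq=0 B_ack=5172
After event 3: A_seq=5395 A_ack=0 B_seq=0 B_ack=5172
After event 4: A_seq=5395 A_ack=0 B_seq=0 B_ack=5395
After event 5: A_seq=5395 A_ack=99 B_seq=99 B_ack=5395

Answer: 5395 99 99 5395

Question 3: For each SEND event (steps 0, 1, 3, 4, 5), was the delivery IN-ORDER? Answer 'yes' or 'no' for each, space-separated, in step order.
Answer: yes yes no yes yes

Derivation:
Step 0: SEND seq=5000 -> in-order
Step 1: SEND seq=5025 -> in-order
Step 3: SEND seq=5314 -> out-of-order
Step 4: SEND seq=5172 -> in-order
Step 5: SEND seq=0 -> in-order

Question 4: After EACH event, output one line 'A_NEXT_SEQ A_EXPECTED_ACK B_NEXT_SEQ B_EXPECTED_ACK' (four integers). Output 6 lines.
5025 0 0 5025
5172 0 0 5172
5314 0 0 5172
5395 0 0 5172
5395 0 0 5395
5395 99 99 5395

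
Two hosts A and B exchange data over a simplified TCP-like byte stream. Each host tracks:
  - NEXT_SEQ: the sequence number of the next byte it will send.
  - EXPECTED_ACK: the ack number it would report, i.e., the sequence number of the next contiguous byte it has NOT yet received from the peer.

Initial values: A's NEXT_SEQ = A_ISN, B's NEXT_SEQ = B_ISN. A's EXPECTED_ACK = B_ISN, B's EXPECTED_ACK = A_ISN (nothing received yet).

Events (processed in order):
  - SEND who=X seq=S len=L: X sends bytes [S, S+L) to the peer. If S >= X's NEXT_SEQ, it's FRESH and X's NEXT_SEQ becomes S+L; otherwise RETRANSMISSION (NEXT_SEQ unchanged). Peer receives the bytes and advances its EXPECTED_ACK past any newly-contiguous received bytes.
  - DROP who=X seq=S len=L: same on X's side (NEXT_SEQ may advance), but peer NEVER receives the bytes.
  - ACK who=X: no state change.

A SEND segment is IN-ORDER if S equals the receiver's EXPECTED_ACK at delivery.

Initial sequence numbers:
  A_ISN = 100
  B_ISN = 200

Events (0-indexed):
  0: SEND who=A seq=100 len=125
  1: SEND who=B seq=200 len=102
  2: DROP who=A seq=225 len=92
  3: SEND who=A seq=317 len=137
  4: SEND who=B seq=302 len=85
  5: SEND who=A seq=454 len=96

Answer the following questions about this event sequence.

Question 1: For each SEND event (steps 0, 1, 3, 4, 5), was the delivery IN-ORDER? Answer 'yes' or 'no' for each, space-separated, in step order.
Answer: yes yes no yes no

Derivation:
Step 0: SEND seq=100 -> in-order
Step 1: SEND seq=200 -> in-order
Step 3: SEND seq=317 -> out-of-order
Step 4: SEND seq=302 -> in-order
Step 5: SEND seq=454 -> out-of-order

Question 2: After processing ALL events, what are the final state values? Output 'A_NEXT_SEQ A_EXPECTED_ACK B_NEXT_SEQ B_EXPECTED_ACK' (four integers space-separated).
Answer: 550 387 387 225

Derivation:
After event 0: A_seq=225 A_ack=200 B_seq=200 B_ack=225
After event 1: A_seq=225 A_ack=302 B_seq=302 B_ack=225
After event 2: A_seq=317 A_ack=302 B_seq=302 B_ack=225
After event 3: A_seq=454 A_ack=302 B_seq=302 B_ack=225
After event 4: A_seq=454 A_ack=387 B_seq=387 B_ack=225
After event 5: A_seq=550 A_ack=387 B_seq=387 B_ack=225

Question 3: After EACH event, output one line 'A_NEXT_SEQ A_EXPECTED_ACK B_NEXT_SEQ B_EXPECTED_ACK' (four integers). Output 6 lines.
225 200 200 225
225 302 302 225
317 302 302 225
454 302 302 225
454 387 387 225
550 387 387 225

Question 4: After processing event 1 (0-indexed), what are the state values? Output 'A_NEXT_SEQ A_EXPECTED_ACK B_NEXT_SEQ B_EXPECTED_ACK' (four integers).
After event 0: A_seq=225 A_ack=200 B_seq=200 B_ack=225
After event 1: A_seq=225 A_ack=302 B_seq=302 B_ack=225

225 302 302 225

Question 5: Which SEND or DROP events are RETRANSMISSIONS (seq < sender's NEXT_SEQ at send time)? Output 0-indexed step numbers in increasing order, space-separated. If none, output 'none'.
Step 0: SEND seq=100 -> fresh
Step 1: SEND seq=200 -> fresh
Step 2: DROP seq=225 -> fresh
Step 3: SEND seq=317 -> fresh
Step 4: SEND seq=302 -> fresh
Step 5: SEND seq=454 -> fresh

Answer: none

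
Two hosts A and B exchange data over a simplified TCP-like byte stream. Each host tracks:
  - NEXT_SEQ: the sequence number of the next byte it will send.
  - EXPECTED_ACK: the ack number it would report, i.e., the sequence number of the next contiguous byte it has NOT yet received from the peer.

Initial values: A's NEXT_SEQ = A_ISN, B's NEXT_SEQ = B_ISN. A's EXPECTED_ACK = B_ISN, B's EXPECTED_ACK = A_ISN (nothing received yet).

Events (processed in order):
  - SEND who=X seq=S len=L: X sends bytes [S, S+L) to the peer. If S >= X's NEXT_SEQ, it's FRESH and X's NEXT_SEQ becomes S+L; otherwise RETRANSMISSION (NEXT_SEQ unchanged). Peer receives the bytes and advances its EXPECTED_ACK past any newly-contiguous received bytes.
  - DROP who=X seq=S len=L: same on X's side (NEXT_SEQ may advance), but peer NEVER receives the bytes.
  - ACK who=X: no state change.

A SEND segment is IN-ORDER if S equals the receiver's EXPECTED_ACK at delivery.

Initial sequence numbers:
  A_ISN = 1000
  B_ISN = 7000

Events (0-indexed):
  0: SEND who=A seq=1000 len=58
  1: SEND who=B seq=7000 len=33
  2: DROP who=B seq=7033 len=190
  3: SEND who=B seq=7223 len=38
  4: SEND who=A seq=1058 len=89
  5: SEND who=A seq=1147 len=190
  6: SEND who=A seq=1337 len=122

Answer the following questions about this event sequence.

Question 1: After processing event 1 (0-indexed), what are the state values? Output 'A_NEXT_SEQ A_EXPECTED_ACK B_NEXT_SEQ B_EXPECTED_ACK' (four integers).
After event 0: A_seq=1058 A_ack=7000 B_seq=7000 B_ack=1058
After event 1: A_seq=1058 A_ack=7033 B_seq=7033 B_ack=1058

1058 7033 7033 1058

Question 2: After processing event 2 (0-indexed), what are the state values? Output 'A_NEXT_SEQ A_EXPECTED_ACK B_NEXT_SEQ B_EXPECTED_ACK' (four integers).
After event 0: A_seq=1058 A_ack=7000 B_seq=7000 B_ack=1058
After event 1: A_seq=1058 A_ack=7033 B_seq=7033 B_ack=1058
After event 2: A_seq=1058 A_ack=7033 B_seq=7223 B_ack=1058

1058 7033 7223 1058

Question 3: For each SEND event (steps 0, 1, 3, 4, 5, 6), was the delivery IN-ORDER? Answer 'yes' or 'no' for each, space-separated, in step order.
Step 0: SEND seq=1000 -> in-order
Step 1: SEND seq=7000 -> in-order
Step 3: SEND seq=7223 -> out-of-order
Step 4: SEND seq=1058 -> in-order
Step 5: SEND seq=1147 -> in-order
Step 6: SEND seq=1337 -> in-order

Answer: yes yes no yes yes yes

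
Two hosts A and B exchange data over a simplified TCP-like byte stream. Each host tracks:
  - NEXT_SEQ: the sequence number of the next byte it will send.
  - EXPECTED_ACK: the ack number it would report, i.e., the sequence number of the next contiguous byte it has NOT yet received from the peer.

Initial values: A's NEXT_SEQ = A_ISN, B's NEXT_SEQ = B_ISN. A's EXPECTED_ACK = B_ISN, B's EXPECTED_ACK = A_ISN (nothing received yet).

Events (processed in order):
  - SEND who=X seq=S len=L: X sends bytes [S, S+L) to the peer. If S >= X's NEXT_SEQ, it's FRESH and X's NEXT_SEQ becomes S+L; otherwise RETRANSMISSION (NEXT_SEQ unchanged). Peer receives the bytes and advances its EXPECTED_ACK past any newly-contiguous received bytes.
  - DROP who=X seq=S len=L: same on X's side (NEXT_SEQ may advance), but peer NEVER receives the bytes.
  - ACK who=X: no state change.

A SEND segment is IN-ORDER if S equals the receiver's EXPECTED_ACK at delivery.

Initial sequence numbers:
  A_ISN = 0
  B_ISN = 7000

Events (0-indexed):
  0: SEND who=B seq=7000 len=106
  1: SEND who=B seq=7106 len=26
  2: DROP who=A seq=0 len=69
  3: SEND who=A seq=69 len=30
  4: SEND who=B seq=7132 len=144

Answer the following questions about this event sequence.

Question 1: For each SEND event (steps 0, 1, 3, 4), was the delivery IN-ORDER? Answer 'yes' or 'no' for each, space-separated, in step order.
Answer: yes yes no yes

Derivation:
Step 0: SEND seq=7000 -> in-order
Step 1: SEND seq=7106 -> in-order
Step 3: SEND seq=69 -> out-of-order
Step 4: SEND seq=7132 -> in-order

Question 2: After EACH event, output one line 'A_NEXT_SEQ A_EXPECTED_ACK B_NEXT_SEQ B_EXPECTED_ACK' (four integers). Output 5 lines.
0 7106 7106 0
0 7132 7132 0
69 7132 7132 0
99 7132 7132 0
99 7276 7276 0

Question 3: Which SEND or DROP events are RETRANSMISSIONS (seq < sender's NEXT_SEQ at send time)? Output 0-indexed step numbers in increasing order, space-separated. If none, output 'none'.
Step 0: SEND seq=7000 -> fresh
Step 1: SEND seq=7106 -> fresh
Step 2: DROP seq=0 -> fresh
Step 3: SEND seq=69 -> fresh
Step 4: SEND seq=7132 -> fresh

Answer: none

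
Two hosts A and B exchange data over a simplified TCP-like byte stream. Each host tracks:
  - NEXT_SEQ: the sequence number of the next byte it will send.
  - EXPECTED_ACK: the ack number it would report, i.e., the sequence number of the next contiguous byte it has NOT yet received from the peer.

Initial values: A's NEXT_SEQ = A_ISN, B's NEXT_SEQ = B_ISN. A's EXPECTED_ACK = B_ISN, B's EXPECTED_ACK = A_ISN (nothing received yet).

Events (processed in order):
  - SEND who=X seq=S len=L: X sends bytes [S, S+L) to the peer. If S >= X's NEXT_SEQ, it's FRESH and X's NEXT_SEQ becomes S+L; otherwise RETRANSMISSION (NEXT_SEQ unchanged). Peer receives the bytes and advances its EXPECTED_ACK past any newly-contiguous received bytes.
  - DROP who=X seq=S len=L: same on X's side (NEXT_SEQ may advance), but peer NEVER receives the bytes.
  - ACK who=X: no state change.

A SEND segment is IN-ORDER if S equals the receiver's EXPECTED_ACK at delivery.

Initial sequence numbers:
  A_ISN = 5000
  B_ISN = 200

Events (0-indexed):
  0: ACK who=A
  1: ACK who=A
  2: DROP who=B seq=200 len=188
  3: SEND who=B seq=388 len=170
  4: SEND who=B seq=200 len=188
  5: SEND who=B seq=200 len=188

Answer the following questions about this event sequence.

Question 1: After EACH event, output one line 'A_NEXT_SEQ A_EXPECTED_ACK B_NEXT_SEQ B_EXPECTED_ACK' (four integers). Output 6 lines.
5000 200 200 5000
5000 200 200 5000
5000 200 388 5000
5000 200 558 5000
5000 558 558 5000
5000 558 558 5000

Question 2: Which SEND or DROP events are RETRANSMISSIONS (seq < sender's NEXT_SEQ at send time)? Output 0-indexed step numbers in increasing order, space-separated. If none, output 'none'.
Step 2: DROP seq=200 -> fresh
Step 3: SEND seq=388 -> fresh
Step 4: SEND seq=200 -> retransmit
Step 5: SEND seq=200 -> retransmit

Answer: 4 5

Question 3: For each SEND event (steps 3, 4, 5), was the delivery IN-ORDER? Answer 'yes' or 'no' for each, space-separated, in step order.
Step 3: SEND seq=388 -> out-of-order
Step 4: SEND seq=200 -> in-order
Step 5: SEND seq=200 -> out-of-order

Answer: no yes no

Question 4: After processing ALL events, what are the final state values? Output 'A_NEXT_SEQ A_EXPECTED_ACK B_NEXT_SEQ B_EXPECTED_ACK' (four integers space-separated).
Answer: 5000 558 558 5000

Derivation:
After event 0: A_seq=5000 A_ack=200 B_seq=200 B_ack=5000
After event 1: A_seq=5000 A_ack=200 B_seq=200 B_ack=5000
After event 2: A_seq=5000 A_ack=200 B_seq=388 B_ack=5000
After event 3: A_seq=5000 A_ack=200 B_seq=558 B_ack=5000
After event 4: A_seq=5000 A_ack=558 B_seq=558 B_ack=5000
After event 5: A_seq=5000 A_ack=558 B_seq=558 B_ack=5000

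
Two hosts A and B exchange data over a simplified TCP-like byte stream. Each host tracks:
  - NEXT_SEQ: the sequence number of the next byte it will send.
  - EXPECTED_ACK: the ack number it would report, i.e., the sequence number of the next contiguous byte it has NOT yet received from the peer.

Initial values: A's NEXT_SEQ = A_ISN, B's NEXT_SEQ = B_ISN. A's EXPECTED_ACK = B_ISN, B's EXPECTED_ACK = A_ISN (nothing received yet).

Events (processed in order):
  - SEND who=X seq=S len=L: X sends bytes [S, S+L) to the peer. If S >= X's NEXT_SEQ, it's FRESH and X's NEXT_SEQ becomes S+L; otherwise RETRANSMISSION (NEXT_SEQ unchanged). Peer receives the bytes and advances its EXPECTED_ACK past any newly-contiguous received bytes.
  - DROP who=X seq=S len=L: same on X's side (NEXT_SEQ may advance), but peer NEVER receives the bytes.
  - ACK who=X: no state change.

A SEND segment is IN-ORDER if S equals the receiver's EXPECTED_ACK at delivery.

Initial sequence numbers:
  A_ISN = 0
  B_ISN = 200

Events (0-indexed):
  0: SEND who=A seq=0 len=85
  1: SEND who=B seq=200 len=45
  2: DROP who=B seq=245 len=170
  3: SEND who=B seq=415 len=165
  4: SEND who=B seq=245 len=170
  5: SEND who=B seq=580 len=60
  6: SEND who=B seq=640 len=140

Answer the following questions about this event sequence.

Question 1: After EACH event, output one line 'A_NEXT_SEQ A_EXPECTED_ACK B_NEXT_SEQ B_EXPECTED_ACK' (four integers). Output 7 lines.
85 200 200 85
85 245 245 85
85 245 415 85
85 245 580 85
85 580 580 85
85 640 640 85
85 780 780 85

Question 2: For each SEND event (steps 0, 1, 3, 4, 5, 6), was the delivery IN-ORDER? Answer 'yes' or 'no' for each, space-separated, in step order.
Answer: yes yes no yes yes yes

Derivation:
Step 0: SEND seq=0 -> in-order
Step 1: SEND seq=200 -> in-order
Step 3: SEND seq=415 -> out-of-order
Step 4: SEND seq=245 -> in-order
Step 5: SEND seq=580 -> in-order
Step 6: SEND seq=640 -> in-order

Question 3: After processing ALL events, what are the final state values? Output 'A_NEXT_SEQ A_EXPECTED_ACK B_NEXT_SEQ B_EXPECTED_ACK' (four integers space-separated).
After event 0: A_seq=85 A_ack=200 B_seq=200 B_ack=85
After event 1: A_seq=85 A_ack=245 B_seq=245 B_ack=85
After event 2: A_seq=85 A_ack=245 B_seq=415 B_ack=85
After event 3: A_seq=85 A_ack=245 B_seq=580 B_ack=85
After event 4: A_seq=85 A_ack=580 B_seq=580 B_ack=85
After event 5: A_seq=85 A_ack=640 B_seq=640 B_ack=85
After event 6: A_seq=85 A_ack=780 B_seq=780 B_ack=85

Answer: 85 780 780 85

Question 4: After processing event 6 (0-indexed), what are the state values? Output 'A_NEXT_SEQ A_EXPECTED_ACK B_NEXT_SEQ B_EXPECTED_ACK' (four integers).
After event 0: A_seq=85 A_ack=200 B_seq=200 B_ack=85
After event 1: A_seq=85 A_ack=245 B_seq=245 B_ack=85
After event 2: A_seq=85 A_ack=245 B_seq=415 B_ack=85
After event 3: A_seq=85 A_ack=245 B_seq=580 B_ack=85
After event 4: A_seq=85 A_ack=580 B_seq=580 B_ack=85
After event 5: A_seq=85 A_ack=640 B_seq=640 B_ack=85
After event 6: A_seq=85 A_ack=780 B_seq=780 B_ack=85

85 780 780 85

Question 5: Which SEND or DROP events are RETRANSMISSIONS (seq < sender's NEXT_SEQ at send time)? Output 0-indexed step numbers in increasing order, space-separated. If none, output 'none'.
Answer: 4

Derivation:
Step 0: SEND seq=0 -> fresh
Step 1: SEND seq=200 -> fresh
Step 2: DROP seq=245 -> fresh
Step 3: SEND seq=415 -> fresh
Step 4: SEND seq=245 -> retransmit
Step 5: SEND seq=580 -> fresh
Step 6: SEND seq=640 -> fresh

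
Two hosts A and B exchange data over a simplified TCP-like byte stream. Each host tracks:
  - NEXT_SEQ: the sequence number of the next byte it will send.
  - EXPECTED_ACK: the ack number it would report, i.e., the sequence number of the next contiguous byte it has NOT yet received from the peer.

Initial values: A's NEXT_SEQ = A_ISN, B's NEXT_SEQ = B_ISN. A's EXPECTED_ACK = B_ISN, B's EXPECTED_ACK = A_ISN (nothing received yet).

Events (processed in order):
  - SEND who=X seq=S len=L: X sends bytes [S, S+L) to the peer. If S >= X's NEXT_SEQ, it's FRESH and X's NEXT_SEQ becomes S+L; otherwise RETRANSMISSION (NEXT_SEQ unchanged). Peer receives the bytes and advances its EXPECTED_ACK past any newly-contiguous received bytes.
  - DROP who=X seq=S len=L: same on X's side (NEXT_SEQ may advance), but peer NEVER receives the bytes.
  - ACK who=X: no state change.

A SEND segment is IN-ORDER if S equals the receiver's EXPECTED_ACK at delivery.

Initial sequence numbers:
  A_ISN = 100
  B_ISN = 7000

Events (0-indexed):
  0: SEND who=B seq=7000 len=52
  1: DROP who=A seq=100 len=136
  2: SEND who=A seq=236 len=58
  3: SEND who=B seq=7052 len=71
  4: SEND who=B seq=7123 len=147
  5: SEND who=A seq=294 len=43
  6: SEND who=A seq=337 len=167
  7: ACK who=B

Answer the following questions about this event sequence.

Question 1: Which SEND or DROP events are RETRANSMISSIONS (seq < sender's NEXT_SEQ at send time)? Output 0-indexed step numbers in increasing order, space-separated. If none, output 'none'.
Answer: none

Derivation:
Step 0: SEND seq=7000 -> fresh
Step 1: DROP seq=100 -> fresh
Step 2: SEND seq=236 -> fresh
Step 3: SEND seq=7052 -> fresh
Step 4: SEND seq=7123 -> fresh
Step 5: SEND seq=294 -> fresh
Step 6: SEND seq=337 -> fresh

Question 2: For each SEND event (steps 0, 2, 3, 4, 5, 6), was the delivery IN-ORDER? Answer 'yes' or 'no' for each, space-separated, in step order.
Answer: yes no yes yes no no

Derivation:
Step 0: SEND seq=7000 -> in-order
Step 2: SEND seq=236 -> out-of-order
Step 3: SEND seq=7052 -> in-order
Step 4: SEND seq=7123 -> in-order
Step 5: SEND seq=294 -> out-of-order
Step 6: SEND seq=337 -> out-of-order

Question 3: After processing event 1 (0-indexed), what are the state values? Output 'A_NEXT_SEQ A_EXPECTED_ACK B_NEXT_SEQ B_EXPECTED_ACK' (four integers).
After event 0: A_seq=100 A_ack=7052 B_seq=7052 B_ack=100
After event 1: A_seq=236 A_ack=7052 B_seq=7052 B_ack=100

236 7052 7052 100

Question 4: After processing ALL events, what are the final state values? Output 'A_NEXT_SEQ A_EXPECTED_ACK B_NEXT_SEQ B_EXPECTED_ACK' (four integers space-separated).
Answer: 504 7270 7270 100

Derivation:
After event 0: A_seq=100 A_ack=7052 B_seq=7052 B_ack=100
After event 1: A_seq=236 A_ack=7052 B_seq=7052 B_ack=100
After event 2: A_seq=294 A_ack=7052 B_seq=7052 B_ack=100
After event 3: A_seq=294 A_ack=7123 B_seq=7123 B_ack=100
After event 4: A_seq=294 A_ack=7270 B_seq=7270 B_ack=100
After event 5: A_seq=337 A_ack=7270 B_seq=7270 B_ack=100
After event 6: A_seq=504 A_ack=7270 B_seq=7270 B_ack=100
After event 7: A_seq=504 A_ack=7270 B_seq=7270 B_ack=100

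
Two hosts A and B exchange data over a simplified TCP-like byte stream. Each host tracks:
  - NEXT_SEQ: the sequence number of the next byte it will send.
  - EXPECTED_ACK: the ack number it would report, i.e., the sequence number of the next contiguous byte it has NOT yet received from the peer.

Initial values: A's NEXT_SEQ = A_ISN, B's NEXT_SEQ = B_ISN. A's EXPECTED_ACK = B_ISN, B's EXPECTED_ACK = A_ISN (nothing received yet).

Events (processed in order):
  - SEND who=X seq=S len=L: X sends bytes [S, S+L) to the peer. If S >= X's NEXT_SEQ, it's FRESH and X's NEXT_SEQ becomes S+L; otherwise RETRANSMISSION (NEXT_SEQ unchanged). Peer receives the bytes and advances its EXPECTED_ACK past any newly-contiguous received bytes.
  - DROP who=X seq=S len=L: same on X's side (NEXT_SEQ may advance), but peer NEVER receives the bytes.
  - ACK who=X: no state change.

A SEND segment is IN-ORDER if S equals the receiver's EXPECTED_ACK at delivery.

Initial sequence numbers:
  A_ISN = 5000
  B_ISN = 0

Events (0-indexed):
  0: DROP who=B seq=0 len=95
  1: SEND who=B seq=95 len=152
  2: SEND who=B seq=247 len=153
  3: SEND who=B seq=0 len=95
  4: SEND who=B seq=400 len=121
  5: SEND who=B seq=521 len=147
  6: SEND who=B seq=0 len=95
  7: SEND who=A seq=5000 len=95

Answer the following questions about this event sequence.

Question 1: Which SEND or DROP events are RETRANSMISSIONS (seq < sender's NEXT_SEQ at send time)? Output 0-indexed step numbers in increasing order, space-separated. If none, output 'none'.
Step 0: DROP seq=0 -> fresh
Step 1: SEND seq=95 -> fresh
Step 2: SEND seq=247 -> fresh
Step 3: SEND seq=0 -> retransmit
Step 4: SEND seq=400 -> fresh
Step 5: SEND seq=521 -> fresh
Step 6: SEND seq=0 -> retransmit
Step 7: SEND seq=5000 -> fresh

Answer: 3 6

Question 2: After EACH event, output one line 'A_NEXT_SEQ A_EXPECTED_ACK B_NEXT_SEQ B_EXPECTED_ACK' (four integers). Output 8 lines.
5000 0 95 5000
5000 0 247 5000
5000 0 400 5000
5000 400 400 5000
5000 521 521 5000
5000 668 668 5000
5000 668 668 5000
5095 668 668 5095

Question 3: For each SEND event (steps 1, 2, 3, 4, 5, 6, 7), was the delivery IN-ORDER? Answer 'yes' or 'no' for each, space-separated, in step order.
Answer: no no yes yes yes no yes

Derivation:
Step 1: SEND seq=95 -> out-of-order
Step 2: SEND seq=247 -> out-of-order
Step 3: SEND seq=0 -> in-order
Step 4: SEND seq=400 -> in-order
Step 5: SEND seq=521 -> in-order
Step 6: SEND seq=0 -> out-of-order
Step 7: SEND seq=5000 -> in-order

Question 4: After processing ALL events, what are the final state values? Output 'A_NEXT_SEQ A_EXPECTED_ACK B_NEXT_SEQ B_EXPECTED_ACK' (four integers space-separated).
After event 0: A_seq=5000 A_ack=0 B_seq=95 B_ack=5000
After event 1: A_seq=5000 A_ack=0 B_seq=247 B_ack=5000
After event 2: A_seq=5000 A_ack=0 B_seq=400 B_ack=5000
After event 3: A_seq=5000 A_ack=400 B_seq=400 B_ack=5000
After event 4: A_seq=5000 A_ack=521 B_seq=521 B_ack=5000
After event 5: A_seq=5000 A_ack=668 B_seq=668 B_ack=5000
After event 6: A_seq=5000 A_ack=668 B_seq=668 B_ack=5000
After event 7: A_seq=5095 A_ack=668 B_seq=668 B_ack=5095

Answer: 5095 668 668 5095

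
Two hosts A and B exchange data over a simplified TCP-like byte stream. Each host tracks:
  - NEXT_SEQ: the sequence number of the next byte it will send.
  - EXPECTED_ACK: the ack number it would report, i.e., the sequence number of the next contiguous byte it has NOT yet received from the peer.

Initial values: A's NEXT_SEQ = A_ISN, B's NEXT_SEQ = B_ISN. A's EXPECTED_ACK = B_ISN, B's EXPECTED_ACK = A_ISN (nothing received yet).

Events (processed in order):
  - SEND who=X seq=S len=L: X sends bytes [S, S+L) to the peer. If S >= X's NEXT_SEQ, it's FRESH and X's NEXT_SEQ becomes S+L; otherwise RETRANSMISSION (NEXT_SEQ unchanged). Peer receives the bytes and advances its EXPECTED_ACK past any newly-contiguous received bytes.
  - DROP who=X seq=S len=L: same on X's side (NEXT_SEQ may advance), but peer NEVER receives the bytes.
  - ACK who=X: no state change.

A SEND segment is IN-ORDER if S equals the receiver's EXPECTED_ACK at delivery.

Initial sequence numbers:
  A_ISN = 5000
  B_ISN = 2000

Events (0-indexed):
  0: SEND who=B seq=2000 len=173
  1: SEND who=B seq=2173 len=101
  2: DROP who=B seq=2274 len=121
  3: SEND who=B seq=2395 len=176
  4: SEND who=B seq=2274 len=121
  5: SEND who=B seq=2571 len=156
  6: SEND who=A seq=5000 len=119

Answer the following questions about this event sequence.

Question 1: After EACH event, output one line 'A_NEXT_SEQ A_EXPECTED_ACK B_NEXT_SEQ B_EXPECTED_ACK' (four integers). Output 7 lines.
5000 2173 2173 5000
5000 2274 2274 5000
5000 2274 2395 5000
5000 2274 2571 5000
5000 2571 2571 5000
5000 2727 2727 5000
5119 2727 2727 5119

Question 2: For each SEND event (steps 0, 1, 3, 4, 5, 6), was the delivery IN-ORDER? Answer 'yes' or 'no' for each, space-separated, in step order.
Answer: yes yes no yes yes yes

Derivation:
Step 0: SEND seq=2000 -> in-order
Step 1: SEND seq=2173 -> in-order
Step 3: SEND seq=2395 -> out-of-order
Step 4: SEND seq=2274 -> in-order
Step 5: SEND seq=2571 -> in-order
Step 6: SEND seq=5000 -> in-order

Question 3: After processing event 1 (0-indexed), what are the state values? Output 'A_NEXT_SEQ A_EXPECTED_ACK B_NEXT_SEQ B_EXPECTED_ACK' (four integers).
After event 0: A_seq=5000 A_ack=2173 B_seq=2173 B_ack=5000
After event 1: A_seq=5000 A_ack=2274 B_seq=2274 B_ack=5000

5000 2274 2274 5000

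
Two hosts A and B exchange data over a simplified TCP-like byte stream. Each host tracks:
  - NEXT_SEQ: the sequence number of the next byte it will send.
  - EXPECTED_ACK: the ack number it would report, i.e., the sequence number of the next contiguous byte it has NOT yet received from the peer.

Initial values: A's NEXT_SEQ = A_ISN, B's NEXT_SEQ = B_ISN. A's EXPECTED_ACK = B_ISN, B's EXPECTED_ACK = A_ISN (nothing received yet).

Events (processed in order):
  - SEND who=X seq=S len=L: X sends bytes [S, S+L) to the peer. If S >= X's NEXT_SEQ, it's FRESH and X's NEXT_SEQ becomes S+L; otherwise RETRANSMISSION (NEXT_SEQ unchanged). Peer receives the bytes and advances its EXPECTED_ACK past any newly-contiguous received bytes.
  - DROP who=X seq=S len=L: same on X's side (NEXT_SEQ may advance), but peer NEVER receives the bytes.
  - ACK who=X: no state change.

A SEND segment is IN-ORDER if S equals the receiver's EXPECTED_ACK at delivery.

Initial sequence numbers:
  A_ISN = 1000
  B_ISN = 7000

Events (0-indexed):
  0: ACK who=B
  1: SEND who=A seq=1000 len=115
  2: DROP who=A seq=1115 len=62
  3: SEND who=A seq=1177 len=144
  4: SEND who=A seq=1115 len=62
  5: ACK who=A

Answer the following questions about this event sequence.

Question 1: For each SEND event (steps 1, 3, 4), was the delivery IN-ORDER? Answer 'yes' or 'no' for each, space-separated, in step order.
Step 1: SEND seq=1000 -> in-order
Step 3: SEND seq=1177 -> out-of-order
Step 4: SEND seq=1115 -> in-order

Answer: yes no yes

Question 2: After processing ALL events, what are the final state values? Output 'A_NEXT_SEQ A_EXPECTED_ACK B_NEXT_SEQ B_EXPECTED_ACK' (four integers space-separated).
After event 0: A_seq=1000 A_ack=7000 B_seq=7000 B_ack=1000
After event 1: A_seq=1115 A_ack=7000 B_seq=7000 B_ack=1115
After event 2: A_seq=1177 A_ack=7000 B_seq=7000 B_ack=1115
After event 3: A_seq=1321 A_ack=7000 B_seq=7000 B_ack=1115
After event 4: A_seq=1321 A_ack=7000 B_seq=7000 B_ack=1321
After event 5: A_seq=1321 A_ack=7000 B_seq=7000 B_ack=1321

Answer: 1321 7000 7000 1321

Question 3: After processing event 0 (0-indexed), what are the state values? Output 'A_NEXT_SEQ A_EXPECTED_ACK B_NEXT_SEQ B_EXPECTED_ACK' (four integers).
After event 0: A_seq=1000 A_ack=7000 B_seq=7000 B_ack=1000

1000 7000 7000 1000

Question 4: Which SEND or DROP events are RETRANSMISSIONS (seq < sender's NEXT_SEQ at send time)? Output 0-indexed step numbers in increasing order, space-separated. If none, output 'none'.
Step 1: SEND seq=1000 -> fresh
Step 2: DROP seq=1115 -> fresh
Step 3: SEND seq=1177 -> fresh
Step 4: SEND seq=1115 -> retransmit

Answer: 4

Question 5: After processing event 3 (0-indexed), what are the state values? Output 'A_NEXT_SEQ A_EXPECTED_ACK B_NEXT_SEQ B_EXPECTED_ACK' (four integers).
After event 0: A_seq=1000 A_ack=7000 B_seq=7000 B_ack=1000
After event 1: A_seq=1115 A_ack=7000 B_seq=7000 B_ack=1115
After event 2: A_seq=1177 A_ack=7000 B_seq=7000 B_ack=1115
After event 3: A_seq=1321 A_ack=7000 B_seq=7000 B_ack=1115

1321 7000 7000 1115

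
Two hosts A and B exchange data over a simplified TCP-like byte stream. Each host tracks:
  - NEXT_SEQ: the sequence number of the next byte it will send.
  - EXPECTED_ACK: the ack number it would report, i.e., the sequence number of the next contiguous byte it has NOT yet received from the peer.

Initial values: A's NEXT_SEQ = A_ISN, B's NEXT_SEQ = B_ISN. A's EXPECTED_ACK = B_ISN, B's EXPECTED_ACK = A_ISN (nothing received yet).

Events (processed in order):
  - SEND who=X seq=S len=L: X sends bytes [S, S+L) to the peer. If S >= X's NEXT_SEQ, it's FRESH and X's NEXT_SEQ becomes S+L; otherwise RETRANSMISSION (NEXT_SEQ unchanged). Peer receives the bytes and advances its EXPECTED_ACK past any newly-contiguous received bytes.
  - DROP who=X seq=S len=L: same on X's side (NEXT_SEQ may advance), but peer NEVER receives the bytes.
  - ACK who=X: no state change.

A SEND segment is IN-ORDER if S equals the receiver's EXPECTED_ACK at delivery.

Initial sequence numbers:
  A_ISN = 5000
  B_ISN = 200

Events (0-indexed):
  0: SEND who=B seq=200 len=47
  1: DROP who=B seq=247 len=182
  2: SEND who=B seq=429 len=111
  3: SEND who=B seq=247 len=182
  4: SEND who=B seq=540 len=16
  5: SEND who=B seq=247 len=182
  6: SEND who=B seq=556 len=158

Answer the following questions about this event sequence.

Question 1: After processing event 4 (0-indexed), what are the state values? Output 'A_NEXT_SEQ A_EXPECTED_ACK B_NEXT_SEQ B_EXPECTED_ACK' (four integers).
After event 0: A_seq=5000 A_ack=247 B_seq=247 B_ack=5000
After event 1: A_seq=5000 A_ack=247 B_seq=429 B_ack=5000
After event 2: A_seq=5000 A_ack=247 B_seq=540 B_ack=5000
After event 3: A_seq=5000 A_ack=540 B_seq=540 B_ack=5000
After event 4: A_seq=5000 A_ack=556 B_seq=556 B_ack=5000

5000 556 556 5000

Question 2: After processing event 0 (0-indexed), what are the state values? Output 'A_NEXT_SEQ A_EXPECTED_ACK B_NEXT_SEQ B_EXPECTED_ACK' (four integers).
After event 0: A_seq=5000 A_ack=247 B_seq=247 B_ack=5000

5000 247 247 5000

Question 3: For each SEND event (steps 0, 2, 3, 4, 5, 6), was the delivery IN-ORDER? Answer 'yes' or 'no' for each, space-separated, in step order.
Step 0: SEND seq=200 -> in-order
Step 2: SEND seq=429 -> out-of-order
Step 3: SEND seq=247 -> in-order
Step 4: SEND seq=540 -> in-order
Step 5: SEND seq=247 -> out-of-order
Step 6: SEND seq=556 -> in-order

Answer: yes no yes yes no yes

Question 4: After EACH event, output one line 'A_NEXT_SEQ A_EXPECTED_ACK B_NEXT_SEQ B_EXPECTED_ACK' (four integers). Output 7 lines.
5000 247 247 5000
5000 247 429 5000
5000 247 540 5000
5000 540 540 5000
5000 556 556 5000
5000 556 556 5000
5000 714 714 5000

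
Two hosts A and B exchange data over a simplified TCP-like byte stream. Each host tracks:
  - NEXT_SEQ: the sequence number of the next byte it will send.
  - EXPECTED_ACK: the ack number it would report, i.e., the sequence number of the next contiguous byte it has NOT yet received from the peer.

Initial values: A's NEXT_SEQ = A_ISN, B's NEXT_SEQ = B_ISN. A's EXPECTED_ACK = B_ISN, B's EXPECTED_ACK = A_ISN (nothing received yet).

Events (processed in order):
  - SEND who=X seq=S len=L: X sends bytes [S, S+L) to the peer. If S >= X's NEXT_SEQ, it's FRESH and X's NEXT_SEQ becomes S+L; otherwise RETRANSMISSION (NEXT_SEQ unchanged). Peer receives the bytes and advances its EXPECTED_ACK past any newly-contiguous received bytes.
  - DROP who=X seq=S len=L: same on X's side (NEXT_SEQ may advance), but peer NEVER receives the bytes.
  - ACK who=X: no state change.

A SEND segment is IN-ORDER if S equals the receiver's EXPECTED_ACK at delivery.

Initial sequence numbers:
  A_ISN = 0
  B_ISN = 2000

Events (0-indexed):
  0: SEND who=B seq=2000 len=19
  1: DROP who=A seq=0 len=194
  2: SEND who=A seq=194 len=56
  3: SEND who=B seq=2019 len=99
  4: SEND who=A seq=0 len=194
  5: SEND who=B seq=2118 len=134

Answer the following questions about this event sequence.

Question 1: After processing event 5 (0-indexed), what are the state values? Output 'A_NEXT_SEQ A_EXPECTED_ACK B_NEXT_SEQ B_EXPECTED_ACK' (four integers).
After event 0: A_seq=0 A_ack=2019 B_seq=2019 B_ack=0
After event 1: A_seq=194 A_ack=2019 B_seq=2019 B_ack=0
After event 2: A_seq=250 A_ack=2019 B_seq=2019 B_ack=0
After event 3: A_seq=250 A_ack=2118 B_seq=2118 B_ack=0
After event 4: A_seq=250 A_ack=2118 B_seq=2118 B_ack=250
After event 5: A_seq=250 A_ack=2252 B_seq=2252 B_ack=250

250 2252 2252 250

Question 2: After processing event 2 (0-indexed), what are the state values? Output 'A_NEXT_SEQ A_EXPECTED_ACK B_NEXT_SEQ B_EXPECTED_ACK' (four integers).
After event 0: A_seq=0 A_ack=2019 B_seq=2019 B_ack=0
After event 1: A_seq=194 A_ack=2019 B_seq=2019 B_ack=0
After event 2: A_seq=250 A_ack=2019 B_seq=2019 B_ack=0

250 2019 2019 0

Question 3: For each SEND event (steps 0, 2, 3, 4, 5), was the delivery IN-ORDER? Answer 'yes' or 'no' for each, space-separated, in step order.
Step 0: SEND seq=2000 -> in-order
Step 2: SEND seq=194 -> out-of-order
Step 3: SEND seq=2019 -> in-order
Step 4: SEND seq=0 -> in-order
Step 5: SEND seq=2118 -> in-order

Answer: yes no yes yes yes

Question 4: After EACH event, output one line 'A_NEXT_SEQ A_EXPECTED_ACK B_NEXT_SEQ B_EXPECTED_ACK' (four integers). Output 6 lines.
0 2019 2019 0
194 2019 2019 0
250 2019 2019 0
250 2118 2118 0
250 2118 2118 250
250 2252 2252 250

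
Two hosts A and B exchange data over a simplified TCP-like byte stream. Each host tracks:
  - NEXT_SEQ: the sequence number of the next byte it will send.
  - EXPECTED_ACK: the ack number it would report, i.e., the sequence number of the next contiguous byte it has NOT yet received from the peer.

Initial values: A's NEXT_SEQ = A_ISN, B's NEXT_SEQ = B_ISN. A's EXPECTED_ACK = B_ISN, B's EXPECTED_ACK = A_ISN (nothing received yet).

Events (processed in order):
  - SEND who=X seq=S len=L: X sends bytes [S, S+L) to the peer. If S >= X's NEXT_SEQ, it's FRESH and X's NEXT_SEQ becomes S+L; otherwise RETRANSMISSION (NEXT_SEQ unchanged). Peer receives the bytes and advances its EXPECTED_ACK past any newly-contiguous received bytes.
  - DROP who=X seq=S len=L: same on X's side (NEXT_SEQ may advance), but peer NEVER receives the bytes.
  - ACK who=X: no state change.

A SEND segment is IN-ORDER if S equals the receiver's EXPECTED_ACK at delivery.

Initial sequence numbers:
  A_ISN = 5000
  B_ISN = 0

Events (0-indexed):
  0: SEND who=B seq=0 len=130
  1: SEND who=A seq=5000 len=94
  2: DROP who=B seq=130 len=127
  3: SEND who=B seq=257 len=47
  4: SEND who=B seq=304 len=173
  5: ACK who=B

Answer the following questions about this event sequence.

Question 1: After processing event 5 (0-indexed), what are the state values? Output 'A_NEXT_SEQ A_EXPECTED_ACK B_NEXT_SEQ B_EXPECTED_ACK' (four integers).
After event 0: A_seq=5000 A_ack=130 B_seq=130 B_ack=5000
After event 1: A_seq=5094 A_ack=130 B_seq=130 B_ack=5094
After event 2: A_seq=5094 A_ack=130 B_seq=257 B_ack=5094
After event 3: A_seq=5094 A_ack=130 B_seq=304 B_ack=5094
After event 4: A_seq=5094 A_ack=130 B_seq=477 B_ack=5094
After event 5: A_seq=5094 A_ack=130 B_seq=477 B_ack=5094

5094 130 477 5094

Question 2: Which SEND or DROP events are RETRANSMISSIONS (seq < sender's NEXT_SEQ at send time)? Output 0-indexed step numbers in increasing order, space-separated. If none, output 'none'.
Step 0: SEND seq=0 -> fresh
Step 1: SEND seq=5000 -> fresh
Step 2: DROP seq=130 -> fresh
Step 3: SEND seq=257 -> fresh
Step 4: SEND seq=304 -> fresh

Answer: none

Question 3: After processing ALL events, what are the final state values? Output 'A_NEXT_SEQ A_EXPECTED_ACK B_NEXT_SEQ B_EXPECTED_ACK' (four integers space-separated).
Answer: 5094 130 477 5094

Derivation:
After event 0: A_seq=5000 A_ack=130 B_seq=130 B_ack=5000
After event 1: A_seq=5094 A_ack=130 B_seq=130 B_ack=5094
After event 2: A_seq=5094 A_ack=130 B_seq=257 B_ack=5094
After event 3: A_seq=5094 A_ack=130 B_seq=304 B_ack=5094
After event 4: A_seq=5094 A_ack=130 B_seq=477 B_ack=5094
After event 5: A_seq=5094 A_ack=130 B_seq=477 B_ack=5094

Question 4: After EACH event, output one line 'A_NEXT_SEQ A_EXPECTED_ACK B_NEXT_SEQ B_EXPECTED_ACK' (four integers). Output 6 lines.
5000 130 130 5000
5094 130 130 5094
5094 130 257 5094
5094 130 304 5094
5094 130 477 5094
5094 130 477 5094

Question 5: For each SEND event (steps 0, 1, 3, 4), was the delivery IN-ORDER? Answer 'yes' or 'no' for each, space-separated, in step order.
Step 0: SEND seq=0 -> in-order
Step 1: SEND seq=5000 -> in-order
Step 3: SEND seq=257 -> out-of-order
Step 4: SEND seq=304 -> out-of-order

Answer: yes yes no no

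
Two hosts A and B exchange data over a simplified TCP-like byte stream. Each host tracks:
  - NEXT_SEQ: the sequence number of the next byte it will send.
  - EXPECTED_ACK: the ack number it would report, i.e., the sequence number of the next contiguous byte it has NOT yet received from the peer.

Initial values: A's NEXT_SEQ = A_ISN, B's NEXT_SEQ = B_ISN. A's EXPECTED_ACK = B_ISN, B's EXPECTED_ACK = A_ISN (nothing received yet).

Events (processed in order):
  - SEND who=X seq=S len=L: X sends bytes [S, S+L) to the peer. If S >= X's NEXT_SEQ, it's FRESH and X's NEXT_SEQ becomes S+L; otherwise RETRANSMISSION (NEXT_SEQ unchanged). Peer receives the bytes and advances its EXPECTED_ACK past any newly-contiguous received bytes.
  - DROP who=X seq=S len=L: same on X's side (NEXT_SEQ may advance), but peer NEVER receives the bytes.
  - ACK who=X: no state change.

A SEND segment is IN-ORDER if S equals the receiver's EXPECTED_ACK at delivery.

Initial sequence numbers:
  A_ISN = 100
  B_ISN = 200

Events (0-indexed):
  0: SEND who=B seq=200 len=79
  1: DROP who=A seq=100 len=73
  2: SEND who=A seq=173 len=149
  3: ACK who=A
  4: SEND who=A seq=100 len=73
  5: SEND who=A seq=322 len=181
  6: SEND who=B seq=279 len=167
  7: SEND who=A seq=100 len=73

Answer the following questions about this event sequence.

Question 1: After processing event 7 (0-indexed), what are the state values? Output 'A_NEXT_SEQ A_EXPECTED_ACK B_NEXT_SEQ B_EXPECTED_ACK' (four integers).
After event 0: A_seq=100 A_ack=279 B_seq=279 B_ack=100
After event 1: A_seq=173 A_ack=279 B_seq=279 B_ack=100
After event 2: A_seq=322 A_ack=279 B_seq=279 B_ack=100
After event 3: A_seq=322 A_ack=279 B_seq=279 B_ack=100
After event 4: A_seq=322 A_ack=279 B_seq=279 B_ack=322
After event 5: A_seq=503 A_ack=279 B_seq=279 B_ack=503
After event 6: A_seq=503 A_ack=446 B_seq=446 B_ack=503
After event 7: A_seq=503 A_ack=446 B_seq=446 B_ack=503

503 446 446 503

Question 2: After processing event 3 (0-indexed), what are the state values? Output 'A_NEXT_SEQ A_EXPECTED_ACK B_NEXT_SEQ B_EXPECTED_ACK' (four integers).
After event 0: A_seq=100 A_ack=279 B_seq=279 B_ack=100
After event 1: A_seq=173 A_ack=279 B_seq=279 B_ack=100
After event 2: A_seq=322 A_ack=279 B_seq=279 B_ack=100
After event 3: A_seq=322 A_ack=279 B_seq=279 B_ack=100

322 279 279 100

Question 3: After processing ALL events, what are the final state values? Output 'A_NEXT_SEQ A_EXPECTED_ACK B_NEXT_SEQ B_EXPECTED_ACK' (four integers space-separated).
Answer: 503 446 446 503

Derivation:
After event 0: A_seq=100 A_ack=279 B_seq=279 B_ack=100
After event 1: A_seq=173 A_ack=279 B_seq=279 B_ack=100
After event 2: A_seq=322 A_ack=279 B_seq=279 B_ack=100
After event 3: A_seq=322 A_ack=279 B_seq=279 B_ack=100
After event 4: A_seq=322 A_ack=279 B_seq=279 B_ack=322
After event 5: A_seq=503 A_ack=279 B_seq=279 B_ack=503
After event 6: A_seq=503 A_ack=446 B_seq=446 B_ack=503
After event 7: A_seq=503 A_ack=446 B_seq=446 B_ack=503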